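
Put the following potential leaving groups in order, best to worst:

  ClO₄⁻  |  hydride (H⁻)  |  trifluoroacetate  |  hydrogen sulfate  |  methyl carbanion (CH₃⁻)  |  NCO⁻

A good leaving group is a weak base: the lower the pKₐ of its conjugate acid, the more readily it departs.
ClO₄⁻: pKₐ(HClO₄) ≈ -10
hydrogen sulfate: pKₐ(H₂SO₄) ≈ -3
trifluoroacetate: pKₐ(CF₃COOH) ≈ 0.2 — strongly electron-withdrawing CF₃ stabilises the carboxylate
NCO⁻: pKₐ(HOCN) ≈ 3.5 — resonance between N and O
hydride (H⁻): pKₐ(H₂) ≈ 36 — extremely strong base; leaves only in special hydride-transfer contexts
methyl carbanion (CH₃⁻): pKₐ(CH₄) ≈ 48 — unstabilised carbanion; the worst conceivable leaving group

ClO₄⁻ > hydrogen sulfate > trifluoroacetate > NCO⁻ > hydride (H⁻) > methyl carbanion (CH₃⁻)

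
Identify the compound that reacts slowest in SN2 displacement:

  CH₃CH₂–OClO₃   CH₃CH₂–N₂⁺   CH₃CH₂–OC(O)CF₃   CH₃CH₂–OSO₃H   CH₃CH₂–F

CH₃CH₂–F

The skeletons are identical, so relative rate is governed entirely by leaving-group ability.
Rank by basicity of the departing species: weakest base leaves most easily.
CH₃CH₂–N₂⁺ loses N₂: no meaningful conjugate acid; N₂ departs as an exceptionally stable neutral molecule
CH₃CH₂–OClO₃ loses ClO₄⁻: pKₐ(HClO₄) ≈ -10
CH₃CH₂–OSO₃H loses HSO₄⁻: pKₐ(H₂SO₄) ≈ -3
CH₃CH₂–OC(O)CF₃ loses CF₃COO⁻: pKₐ(CF₃COOH) ≈ 0.2
CH₃CH₂–F loses F⁻: pKₐ(HF) ≈ 3.2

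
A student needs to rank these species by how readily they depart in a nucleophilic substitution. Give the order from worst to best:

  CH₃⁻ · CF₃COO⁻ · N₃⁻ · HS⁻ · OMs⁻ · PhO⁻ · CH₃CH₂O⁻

The more stable X⁻ (or X) is on its own — i.e. the weaker a base it is — the better a leaving group it makes.
OMs⁻: pKₐ(CH₃SO₃H (MsOH)) ≈ -1.9
CF₃COO⁻: pKₐ(CF₃COOH) ≈ 0.2
N₃⁻: pKₐ(HN₃) ≈ 4.7
HS⁻: pKₐ(H₂S) ≈ 7
PhO⁻: pKₐ(C₆H₅OH (phenol)) ≈ 10 — resonance into the ring helps, but still a poor LG
CH₃CH₂O⁻: pKₐ(CH₃CH₂OH) ≈ 16
CH₃⁻: pKₐ(CH₄) ≈ 48 — unstabilised carbanion; the worst conceivable leaving group
Reversing gives the worst-to-best order requested.

CH₃⁻ < CH₃CH₂O⁻ < PhO⁻ < HS⁻ < N₃⁻ < CF₃COO⁻ < OMs⁻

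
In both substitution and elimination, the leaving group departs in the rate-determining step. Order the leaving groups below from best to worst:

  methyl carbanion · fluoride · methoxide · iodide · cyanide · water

Rank by basicity of the departing species: weakest base leaves most easily.
iodide: pKₐ(HI) ≈ -10 — large, highly polarisable; very weak base
water: pKₐ(H₃O⁺) ≈ -1.7
fluoride: pKₐ(HF) ≈ 3.2 — small and strongly basic; the poor halide leaving group
cyanide: pKₐ(HCN) ≈ 9.2
methoxide: pKₐ(CH₃OH) ≈ 15.5
methyl carbanion: pKₐ(CH₄) ≈ 48

iodide > water > fluoride > cyanide > methoxide > methyl carbanion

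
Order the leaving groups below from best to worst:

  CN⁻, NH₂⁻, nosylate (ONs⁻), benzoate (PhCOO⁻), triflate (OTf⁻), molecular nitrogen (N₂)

The more stable X⁻ (or X) is on its own — i.e. the weaker a base it is — the better a leaving group it makes.
molecular nitrogen (N₂): no meaningful conjugate acid; N₂ departs as an exceptionally stable neutral molecule
triflate (OTf⁻): pKₐ(CF₃SO₃H (triflic acid)) ≈ -14
nosylate (ONs⁻): pKₐ(p-O₂NC₆H₄SO₃H) ≈ -3.5
benzoate (PhCOO⁻): pKₐ(C₆H₅COOH) ≈ 4.2
CN⁻: pKₐ(HCN) ≈ 9.2
NH₂⁻: pKₐ(NH₃) ≈ 38

molecular nitrogen (N₂) > triflate (OTf⁻) > nosylate (ONs⁻) > benzoate (PhCOO⁻) > CN⁻ > NH₂⁻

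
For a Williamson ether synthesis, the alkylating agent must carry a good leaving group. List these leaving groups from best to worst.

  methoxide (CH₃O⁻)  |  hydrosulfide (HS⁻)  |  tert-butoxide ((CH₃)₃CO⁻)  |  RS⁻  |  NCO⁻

NCO⁻ > hydrosulfide (HS⁻) > RS⁻ > methoxide (CH₃O⁻) > tert-butoxide ((CH₃)₃CO⁻)

Leaving-group ability tracks the stability of the departed species; conjugate-acid pKₐ is the usual yardstick (lower pKₐ → better LG).
NCO⁻: pKₐ(HOCN) ≈ 3.5
hydrosulfide (HS⁻): pKₐ(H₂S) ≈ 7
RS⁻: pKₐ(RSH (a thiol)) ≈ 10.5
methoxide (CH₃O⁻): pKₐ(CH₃OH) ≈ 15.5
tert-butoxide ((CH₃)₃CO⁻): pKₐ(t-BuOH) ≈ 18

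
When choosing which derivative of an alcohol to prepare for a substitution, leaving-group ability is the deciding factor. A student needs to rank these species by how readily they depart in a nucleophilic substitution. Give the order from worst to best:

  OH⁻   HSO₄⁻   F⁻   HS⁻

HSO₄⁻: pKₐ(H₂SO₄) ≈ -3 — conjugate base of a strong mineral acid
F⁻: pKₐ(HF) ≈ 3.2
HS⁻: pKₐ(H₂S) ≈ 7 — larger and more polarisable than the oxygen analogue
OH⁻: pKₐ(H₂O) ≈ 15.7 — strong base; essentially never leaves without prior activation
The question asks for worst first, so the sequence is read in increasing leaving-group ability.

OH⁻ < HS⁻ < F⁻ < HSO₄⁻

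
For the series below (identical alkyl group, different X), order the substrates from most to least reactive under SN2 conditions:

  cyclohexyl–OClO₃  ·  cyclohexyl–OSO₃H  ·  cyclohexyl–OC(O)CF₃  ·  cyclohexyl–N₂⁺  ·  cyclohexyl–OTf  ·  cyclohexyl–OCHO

cyclohexyl–N₂⁺ > cyclohexyl–OTf > cyclohexyl–OClO₃ > cyclohexyl–OSO₃H > cyclohexyl–OC(O)CF₃ > cyclohexyl–OCHO

With the same alkyl group throughout, only the leaving group differentiates the rates.
The more stable X⁻ (or X) is on its own — i.e. the weaker a base it is — the better a leaving group it makes.
cyclohexyl–N₂⁺ loses N₂: no meaningful conjugate acid; N₂ departs as an exceptionally stable neutral molecule
cyclohexyl–OTf loses OTf⁻: pKₐ(CF₃SO₃H (triflic acid)) ≈ -14
cyclohexyl–OClO₃ loses ClO₄⁻: pKₐ(HClO₄) ≈ -10
cyclohexyl–OSO₃H loses HSO₄⁻: pKₐ(H₂SO₄) ≈ -3
cyclohexyl–OC(O)CF₃ loses CF₃COO⁻: pKₐ(CF₃COOH) ≈ 0.2
cyclohexyl–OCHO loses HCOO⁻: pKₐ(HCOOH) ≈ 3.8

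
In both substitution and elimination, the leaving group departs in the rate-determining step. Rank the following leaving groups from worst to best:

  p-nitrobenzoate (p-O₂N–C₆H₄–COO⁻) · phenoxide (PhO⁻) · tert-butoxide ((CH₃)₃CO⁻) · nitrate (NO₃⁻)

A good leaving group is a weak base: the lower the pKₐ of its conjugate acid, the more readily it departs.
nitrate (NO₃⁻): pKₐ(HNO₃) ≈ -1.3 — resonance-delocalised over three oxygens
p-nitrobenzoate (p-O₂N–C₆H₄–COO⁻): pKₐ(p-nitrobenzoic acid) ≈ 3.4 — electron-withdrawing nitro group stabilises the carboxylate
phenoxide (PhO⁻): pKₐ(C₆H₅OH (phenol)) ≈ 10 — resonance into the ring helps, but still a poor LG
tert-butoxide ((CH₃)₃CO⁻): pKₐ(t-BuOH) ≈ 18 — bulky, strongly basic alkoxide
Listed from poorest to best leaving group as asked.

tert-butoxide ((CH₃)₃CO⁻) < phenoxide (PhO⁻) < p-nitrobenzoate (p-O₂N–C₆H₄–COO⁻) < nitrate (NO₃⁻)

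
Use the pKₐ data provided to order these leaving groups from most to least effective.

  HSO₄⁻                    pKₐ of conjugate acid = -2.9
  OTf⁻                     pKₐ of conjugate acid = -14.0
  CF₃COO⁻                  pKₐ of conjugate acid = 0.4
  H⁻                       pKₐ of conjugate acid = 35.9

Lower conjugate-acid pKₐ ⇒ weaker base ⇒ better leaving group.
Sorting by the given values: OTf⁻ (-14.0), HSO₄⁻ (-2.9), CF₃COO⁻ (0.4), H⁻ (35.9).

OTf⁻ > HSO₄⁻ > CF₃COO⁻ > H⁻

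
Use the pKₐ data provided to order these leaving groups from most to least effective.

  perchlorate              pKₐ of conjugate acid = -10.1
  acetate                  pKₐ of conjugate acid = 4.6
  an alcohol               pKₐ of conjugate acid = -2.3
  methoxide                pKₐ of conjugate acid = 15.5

perchlorate > an alcohol > acetate > methoxide

Lower conjugate-acid pKₐ ⇒ weaker base ⇒ better leaving group.
Sorting by the given values: perchlorate (-10.1), an alcohol (-2.3), acetate (4.6), methoxide (15.5).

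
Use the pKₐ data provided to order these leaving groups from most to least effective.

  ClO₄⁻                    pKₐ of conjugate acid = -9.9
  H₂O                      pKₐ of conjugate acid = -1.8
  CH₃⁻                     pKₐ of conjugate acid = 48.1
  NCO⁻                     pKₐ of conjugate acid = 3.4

Lower conjugate-acid pKₐ ⇒ weaker base ⇒ better leaving group.
Sorting by the given values: ClO₄⁻ (-9.9), H₂O (-1.8), NCO⁻ (3.4), CH₃⁻ (48.1).

ClO₄⁻ > H₂O > NCO⁻ > CH₃⁻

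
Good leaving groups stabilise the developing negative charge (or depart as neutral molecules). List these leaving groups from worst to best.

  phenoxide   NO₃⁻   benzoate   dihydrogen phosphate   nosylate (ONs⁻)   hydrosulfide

Rank by basicity of the departing species: weakest base leaves most easily.
nosylate (ONs⁻): pKₐ(p-O₂NC₆H₄SO₃H) ≈ -3.5
NO₃⁻: pKₐ(HNO₃) ≈ -1.3
dihydrogen phosphate: pKₐ(H₃PO₄) ≈ 2.1
benzoate: pKₐ(C₆H₅COOH) ≈ 4.2
hydrosulfide: pKₐ(H₂S) ≈ 7
phenoxide: pKₐ(C₆H₅OH (phenol)) ≈ 10
Listed from poorest to best leaving group as asked.

phenoxide < hydrosulfide < benzoate < dihydrogen phosphate < NO₃⁻ < nosylate (ONs⁻)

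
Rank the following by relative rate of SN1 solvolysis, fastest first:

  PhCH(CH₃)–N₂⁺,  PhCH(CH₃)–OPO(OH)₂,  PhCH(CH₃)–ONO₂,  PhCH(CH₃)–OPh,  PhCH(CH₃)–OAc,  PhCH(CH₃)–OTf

PhCH(CH₃)–N₂⁺ > PhCH(CH₃)–OTf > PhCH(CH₃)–ONO₂ > PhCH(CH₃)–OPO(OH)₂ > PhCH(CH₃)–OAc > PhCH(CH₃)–OPh

With the same alkyl group throughout, only the leaving group differentiates the rates.
The more stable X⁻ (or X) is on its own — i.e. the weaker a base it is — the better a leaving group it makes.
PhCH(CH₃)–N₂⁺ loses N₂: no meaningful conjugate acid; N₂ departs as an exceptionally stable neutral molecule
PhCH(CH₃)–OTf loses OTf⁻: pKₐ(CF₃SO₃H (triflic acid)) ≈ -14
PhCH(CH₃)–ONO₂ loses NO₃⁻: pKₐ(HNO₃) ≈ -1.3
PhCH(CH₃)–OPO(OH)₂ loses H₂PO₄⁻: pKₐ(H₃PO₄) ≈ 2.1
PhCH(CH₃)–OAc loses AcO⁻: pKₐ(CH₃COOH) ≈ 4.8
PhCH(CH₃)–OPh loses PhO⁻: pKₐ(C₆H₅OH (phenol)) ≈ 10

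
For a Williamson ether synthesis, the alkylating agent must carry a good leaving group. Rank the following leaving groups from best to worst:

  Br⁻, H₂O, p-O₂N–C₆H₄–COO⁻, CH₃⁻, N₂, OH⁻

A good leaving group is a weak base: the lower the pKₐ of its conjugate acid, the more readily it departs.
N₂: no meaningful conjugate acid; N₂ departs as an exceptionally stable neutral molecule
Br⁻: pKₐ(HBr) ≈ -9
H₂O: pKₐ(H₃O⁺) ≈ -1.7
p-O₂N–C₆H₄–COO⁻: pKₐ(p-nitrobenzoic acid) ≈ 3.4
OH⁻: pKₐ(H₂O) ≈ 15.7
CH₃⁻: pKₐ(CH₄) ≈ 48

N₂ > Br⁻ > H₂O > p-O₂N–C₆H₄–COO⁻ > OH⁻ > CH₃⁻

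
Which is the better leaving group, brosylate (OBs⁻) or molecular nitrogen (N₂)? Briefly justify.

molecular nitrogen (N₂) is the better leaving group.
N₂ is the ultimate leaving group — it departs as an exceptionally stable neutral molecule, whereas brosylate (OBs⁻) (pKₐ(p-BrC₆H₄SO₃H) ≈ -2.8) is far more basic.

molecular nitrogen (N₂)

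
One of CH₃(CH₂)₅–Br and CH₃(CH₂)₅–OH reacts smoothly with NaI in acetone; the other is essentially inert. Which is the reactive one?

From CH₃(CH₂)₅–OH the departing group would be OH⁻ (pKₐ(H₂O) ≈ 15.7). Strong base; essentially never leaves without prior activation.
From CH₃(CH₂)₅–Br the leaving group is Br⁻ (pKₐ(HBr) ≈ -9). Weak base; good leaving group.
(In practice CH₃(CH₂)₅–Br is made from CH₃(CH₂)₅–OH by treatment with PBr₃, replacing the hydroxyl with bromide.)

CH₃(CH₂)₅–Br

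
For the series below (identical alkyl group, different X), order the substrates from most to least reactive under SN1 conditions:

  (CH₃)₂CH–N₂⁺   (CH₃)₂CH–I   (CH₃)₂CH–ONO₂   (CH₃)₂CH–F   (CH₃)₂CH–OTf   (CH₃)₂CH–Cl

(CH₃)₂CH–N₂⁺ > (CH₃)₂CH–OTf > (CH₃)₂CH–I > (CH₃)₂CH–Cl > (CH₃)₂CH–ONO₂ > (CH₃)₂CH–F

Same R in every case — rank the leaving groups.
The more stable X⁻ (or X) is on its own — i.e. the weaker a base it is — the better a leaving group it makes.
(CH₃)₂CH–N₂⁺ loses N₂: no meaningful conjugate acid; N₂ departs as an exceptionally stable neutral molecule
(CH₃)₂CH–OTf loses OTf⁻: pKₐ(CF₃SO₃H (triflic acid)) ≈ -14
(CH₃)₂CH–I loses I⁻: pKₐ(HI) ≈ -10
(CH₃)₂CH–Cl loses Cl⁻: pKₐ(HCl) ≈ -7
(CH₃)₂CH–ONO₂ loses NO₃⁻: pKₐ(HNO₃) ≈ -1.3
(CH₃)₂CH–F loses F⁻: pKₐ(HF) ≈ 3.2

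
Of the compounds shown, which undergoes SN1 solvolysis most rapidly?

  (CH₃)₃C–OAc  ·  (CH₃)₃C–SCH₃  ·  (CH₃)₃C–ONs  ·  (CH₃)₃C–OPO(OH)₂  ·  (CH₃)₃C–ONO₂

(CH₃)₃C–ONs

Same R in every case — rank the leaving groups.
Rank by basicity of the departing species: weakest base leaves most easily.
(CH₃)₃C–ONs loses ONs⁻: pKₐ(p-O₂NC₆H₄SO₃H) ≈ -3.5
(CH₃)₃C–ONO₂ loses NO₃⁻: pKₐ(HNO₃) ≈ -1.3
(CH₃)₃C–OPO(OH)₂ loses H₂PO₄⁻: pKₐ(H₃PO₄) ≈ 2.1
(CH₃)₃C–OAc loses AcO⁻: pKₐ(CH₃COOH) ≈ 4.8
(CH₃)₃C–SCH₃ loses RS⁻: pKₐ(RSH (a thiol)) ≈ 10.5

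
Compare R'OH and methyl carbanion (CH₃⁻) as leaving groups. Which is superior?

R'OH is the better leaving group.
pKₐ(R'OH₂⁺) ≈ -2.4 versus pKₐ(CH₄) ≈ 48: R'OH is the much weaker base.
Neutral; leaves from a protonated ether (an oxonium ion, R–O(H)R'⁺).

R'OH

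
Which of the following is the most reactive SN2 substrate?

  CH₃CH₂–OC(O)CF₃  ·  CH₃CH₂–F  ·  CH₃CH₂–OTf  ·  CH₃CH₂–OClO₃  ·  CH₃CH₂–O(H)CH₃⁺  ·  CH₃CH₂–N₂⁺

With the same alkyl group throughout, only the leaving group differentiates the rates.
The more stable X⁻ (or X) is on its own — i.e. the weaker a base it is — the better a leaving group it makes.
CH₃CH₂–N₂⁺ loses N₂: no meaningful conjugate acid; N₂ departs as an exceptionally stable neutral molecule
CH₃CH₂–OTf loses OTf⁻: pKₐ(CF₃SO₃H (triflic acid)) ≈ -14
CH₃CH₂–OClO₃ loses ClO₄⁻: pKₐ(HClO₄) ≈ -10
CH₃CH₂–O(H)CH₃⁺ loses R'OH: pKₐ(R'OH₂⁺) ≈ -2.4
CH₃CH₂–OC(O)CF₃ loses CF₃COO⁻: pKₐ(CF₃COOH) ≈ 0.2
CH₃CH₂–F loses F⁻: pKₐ(HF) ≈ 3.2

CH₃CH₂–N₂⁺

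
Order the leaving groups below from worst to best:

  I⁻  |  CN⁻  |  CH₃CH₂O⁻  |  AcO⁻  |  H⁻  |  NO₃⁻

H⁻ < CH₃CH₂O⁻ < CN⁻ < AcO⁻ < NO₃⁻ < I⁻

The more stable X⁻ (or X) is on its own — i.e. the weaker a base it is — the better a leaving group it makes.
I⁻: pKₐ(HI) ≈ -10
NO₃⁻: pKₐ(HNO₃) ≈ -1.3
AcO⁻: pKₐ(CH₃COOH) ≈ 4.8
CN⁻: pKₐ(HCN) ≈ 9.2
CH₃CH₂O⁻: pKₐ(CH₃CH₂OH) ≈ 16
H⁻: pKₐ(H₂) ≈ 36
Listed from poorest to best leaving group as asked.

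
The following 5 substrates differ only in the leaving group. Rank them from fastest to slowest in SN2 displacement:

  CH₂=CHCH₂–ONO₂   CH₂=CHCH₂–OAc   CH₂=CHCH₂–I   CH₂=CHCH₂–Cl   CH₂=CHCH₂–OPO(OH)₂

CH₂=CHCH₂–I > CH₂=CHCH₂–Cl > CH₂=CHCH₂–ONO₂ > CH₂=CHCH₂–OPO(OH)₂ > CH₂=CHCH₂–OAc

Identical carbon frameworks mean the comparison reduces to leaving-group quality.
A good leaving group is a weak base: the lower the pKₐ of its conjugate acid, the more readily it departs.
CH₂=CHCH₂–I loses I⁻: pKₐ(HI) ≈ -10
CH₂=CHCH₂–Cl loses Cl⁻: pKₐ(HCl) ≈ -7
CH₂=CHCH₂–ONO₂ loses NO₃⁻: pKₐ(HNO₃) ≈ -1.3
CH₂=CHCH₂–OPO(OH)₂ loses H₂PO₄⁻: pKₐ(H₃PO₄) ≈ 2.1
CH₂=CHCH₂–OAc loses AcO⁻: pKₐ(CH₃COOH) ≈ 4.8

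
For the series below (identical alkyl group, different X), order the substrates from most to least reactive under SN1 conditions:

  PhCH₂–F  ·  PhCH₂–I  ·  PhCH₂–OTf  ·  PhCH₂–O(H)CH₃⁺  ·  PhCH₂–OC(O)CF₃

PhCH₂–OTf > PhCH₂–I > PhCH₂–O(H)CH₃⁺ > PhCH₂–OC(O)CF₃ > PhCH₂–F

The skeletons are identical, so relative rate is governed entirely by leaving-group ability.
Leaving-group ability tracks the stability of the departed species; conjugate-acid pKₐ is the usual yardstick (lower pKₐ → better LG).
PhCH₂–OTf loses OTf⁻: pKₐ(CF₃SO₃H (triflic acid)) ≈ -14
PhCH₂–I loses I⁻: pKₐ(HI) ≈ -10
PhCH₂–O(H)CH₃⁺ loses R'OH: pKₐ(R'OH₂⁺) ≈ -2.4
PhCH₂–OC(O)CF₃ loses CF₃COO⁻: pKₐ(CF₃COOH) ≈ 0.2
PhCH₂–F loses F⁻: pKₐ(HF) ≈ 3.2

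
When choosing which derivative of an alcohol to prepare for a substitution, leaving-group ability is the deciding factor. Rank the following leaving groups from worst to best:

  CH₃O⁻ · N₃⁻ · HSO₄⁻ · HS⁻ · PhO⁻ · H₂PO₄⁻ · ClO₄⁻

Rank by basicity of the departing species: weakest base leaves most easily.
ClO₄⁻: pKₐ(HClO₄) ≈ -10 — extremely weak base; rarely used for safety reasons
HSO₄⁻: pKₐ(H₂SO₄) ≈ -3
H₂PO₄⁻: pKₐ(H₃PO₄) ≈ 2.1
N₃⁻: pKₐ(HN₃) ≈ 4.7
HS⁻: pKₐ(H₂S) ≈ 7 — larger and more polarisable than the oxygen analogue
PhO⁻: pKₐ(C₆H₅OH (phenol)) ≈ 10
CH₃O⁻: pKₐ(CH₃OH) ≈ 15.5 — strong base; alkoxides do not leave unassisted
The question asks for worst first, so the sequence is read in increasing leaving-group ability.

CH₃O⁻ < PhO⁻ < HS⁻ < N₃⁻ < H₂PO₄⁻ < HSO₄⁻ < ClO₄⁻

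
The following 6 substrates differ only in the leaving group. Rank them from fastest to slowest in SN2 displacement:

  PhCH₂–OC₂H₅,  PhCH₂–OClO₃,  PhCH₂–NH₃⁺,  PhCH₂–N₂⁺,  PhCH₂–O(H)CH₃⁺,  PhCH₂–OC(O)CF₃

Same R in every case — rank the leaving groups.
A good leaving group is a weak base: the lower the pKₐ of its conjugate acid, the more readily it departs.
PhCH₂–N₂⁺ loses N₂: no meaningful conjugate acid; N₂ departs as an exceptionally stable neutral molecule
PhCH₂–OClO₃ loses ClO₄⁻: pKₐ(HClO₄) ≈ -10
PhCH₂–O(H)CH₃⁺ loses R'OH: pKₐ(R'OH₂⁺) ≈ -2.4
PhCH₂–OC(O)CF₃ loses CF₃COO⁻: pKₐ(CF₃COOH) ≈ 0.2
PhCH₂–NH₃⁺ loses NH₃: pKₐ(NH₄⁺) ≈ 9.2
PhCH₂–OC₂H₅ loses CH₃CH₂O⁻: pKₐ(CH₃CH₂OH) ≈ 16

PhCH₂–N₂⁺ > PhCH₂–OClO₃ > PhCH₂–O(H)CH₃⁺ > PhCH₂–OC(O)CF₃ > PhCH₂–NH₃⁺ > PhCH₂–OC₂H₅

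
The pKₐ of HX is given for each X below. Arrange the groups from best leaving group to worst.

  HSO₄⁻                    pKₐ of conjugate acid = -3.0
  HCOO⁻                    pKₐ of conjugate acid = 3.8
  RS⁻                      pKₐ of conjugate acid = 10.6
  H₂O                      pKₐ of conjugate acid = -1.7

HSO₄⁻ > H₂O > HCOO⁻ > RS⁻

Lower conjugate-acid pKₐ ⇒ weaker base ⇒ better leaving group.
Sorting by the given values: HSO₄⁻ (-3.0), H₂O (-1.7), HCOO⁻ (3.8), RS⁻ (10.6).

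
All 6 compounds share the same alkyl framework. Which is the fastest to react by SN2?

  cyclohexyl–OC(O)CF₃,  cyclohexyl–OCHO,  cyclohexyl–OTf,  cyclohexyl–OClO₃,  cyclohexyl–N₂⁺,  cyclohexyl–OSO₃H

cyclohexyl–N₂⁺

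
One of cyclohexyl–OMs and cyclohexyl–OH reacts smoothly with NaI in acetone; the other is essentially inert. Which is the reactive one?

From cyclohexyl–OH the departing group would be OH⁻ (pKₐ(H₂O) ≈ 15.7). Strong base; essentially never leaves without prior activation.
From cyclohexyl–OMs the leaving group is OMs⁻ (pKₐ(CH₃SO₃H (MsOH)) ≈ -1.9). Resonance-delocalised alkanesulfonate.
(In practice cyclohexyl–OMs is made from cyclohexyl–OH by treatment with MsCl / Et₃N, converting the hydroxyl into a mesylate.)

cyclohexyl–OMs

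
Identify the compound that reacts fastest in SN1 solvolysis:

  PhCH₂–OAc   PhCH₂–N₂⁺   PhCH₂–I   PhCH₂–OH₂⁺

With the same alkyl group throughout, only the leaving group differentiates the rates.
Leaving-group ability tracks the stability of the departed species; conjugate-acid pKₐ is the usual yardstick (lower pKₐ → better LG).
PhCH₂–N₂⁺ loses N₂: no meaningful conjugate acid; N₂ departs as an exceptionally stable neutral molecule
PhCH₂–I loses I⁻: pKₐ(HI) ≈ -10
PhCH₂–OH₂⁺ loses H₂O: pKₐ(H₃O⁺) ≈ -1.7
PhCH₂–OAc loses AcO⁻: pKₐ(CH₃COOH) ≈ 4.8

PhCH₂–N₂⁺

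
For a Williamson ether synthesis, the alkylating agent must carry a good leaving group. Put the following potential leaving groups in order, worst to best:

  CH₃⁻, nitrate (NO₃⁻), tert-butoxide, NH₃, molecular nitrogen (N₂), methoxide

CH₃⁻ < tert-butoxide < methoxide < NH₃ < nitrate (NO₃⁻) < molecular nitrogen (N₂)

Leaving-group ability tracks the stability of the departed species; conjugate-acid pKₐ is the usual yardstick (lower pKₐ → better LG).
molecular nitrogen (N₂): no meaningful conjugate acid; N₂ departs as an exceptionally stable neutral molecule
nitrate (NO₃⁻): pKₐ(HNO₃) ≈ -1.3 — resonance-delocalised over three oxygens
NH₃: pKₐ(NH₄⁺) ≈ 9.2
methoxide: pKₐ(CH₃OH) ≈ 15.5 — strong base; alkoxides do not leave unassisted
tert-butoxide: pKₐ(t-BuOH) ≈ 18 — bulky, strongly basic alkoxide
CH₃⁻: pKₐ(CH₄) ≈ 48
Reversing gives the worst-to-best order requested.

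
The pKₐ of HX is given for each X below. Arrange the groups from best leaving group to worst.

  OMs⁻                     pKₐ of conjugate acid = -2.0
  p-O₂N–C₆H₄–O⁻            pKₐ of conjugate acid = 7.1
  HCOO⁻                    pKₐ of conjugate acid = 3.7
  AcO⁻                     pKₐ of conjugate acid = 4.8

Lower conjugate-acid pKₐ ⇒ weaker base ⇒ better leaving group.
Sorting by the given values: OMs⁻ (-2.0), HCOO⁻ (3.7), AcO⁻ (4.8), p-O₂N–C₆H₄–O⁻ (7.1).

OMs⁻ > HCOO⁻ > AcO⁻ > p-O₂N–C₆H₄–O⁻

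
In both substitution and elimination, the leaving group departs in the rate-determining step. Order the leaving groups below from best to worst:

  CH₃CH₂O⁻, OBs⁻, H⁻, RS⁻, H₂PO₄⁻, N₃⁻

OBs⁻: pKₐ(p-BrC₆H₄SO₃H) ≈ -2.8
H₂PO₄⁻: pKₐ(H₃PO₄) ≈ 2.1
N₃⁻: pKₐ(HN₃) ≈ 4.7
RS⁻: pKₐ(RSH (a thiol)) ≈ 10.5
CH₃CH₂O⁻: pKₐ(CH₃CH₂OH) ≈ 16
H⁻: pKₐ(H₂) ≈ 36

OBs⁻ > H₂PO₄⁻ > N₃⁻ > RS⁻ > CH₃CH₂O⁻ > H⁻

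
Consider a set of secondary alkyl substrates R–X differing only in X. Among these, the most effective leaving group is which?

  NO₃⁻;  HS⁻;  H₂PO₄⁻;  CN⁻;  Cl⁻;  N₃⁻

Cl⁻: pKₐ(HCl) ≈ -7
NO₃⁻: pKₐ(HNO₃) ≈ -1.3
H₂PO₄⁻: pKₐ(H₃PO₄) ≈ 2.1
N₃⁻: pKₐ(HN₃) ≈ 4.7
HS⁻: pKₐ(H₂S) ≈ 7
CN⁻: pKₐ(HCN) ≈ 9.2

Cl⁻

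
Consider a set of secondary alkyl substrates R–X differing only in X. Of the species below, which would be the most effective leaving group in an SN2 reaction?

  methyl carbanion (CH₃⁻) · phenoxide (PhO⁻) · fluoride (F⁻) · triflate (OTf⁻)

triflate (OTf⁻): pKₐ(CF₃SO₃H (triflic acid)) ≈ -14
fluoride (F⁻): pKₐ(HF) ≈ 3.2
phenoxide (PhO⁻): pKₐ(C₆H₅OH (phenol)) ≈ 10
methyl carbanion (CH₃⁻): pKₐ(CH₄) ≈ 48

triflate (OTf⁻)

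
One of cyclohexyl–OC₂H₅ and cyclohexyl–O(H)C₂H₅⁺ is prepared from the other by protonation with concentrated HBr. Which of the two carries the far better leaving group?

cyclohexyl–O(H)C₂H₅⁺

From cyclohexyl–OC₂H₅ the departing group would be CH₃CH₂O⁻ (pKₐ(CH₃CH₂OH) ≈ 16). Strong base; alkoxides do not leave unassisted.
From cyclohexyl–O(H)C₂H₅⁺ the leaving group is R'OH (pKₐ(R'OH₂⁺) ≈ -2.4). Neutral; leaves from a protonated ether (an oxonium ion, R–O(H)R'⁺).
Protonation with concentrated HBr works by allowing neutral ethanol, rather than ethoxide, to depart, making cyclohexyl–O(H)C₂H₅⁺ enormously more reactive.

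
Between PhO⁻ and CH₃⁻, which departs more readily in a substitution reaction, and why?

PhO⁻ is the better leaving group.
pKₐ(C₆H₅OH (phenol)) ≈ 10 versus pKₐ(CH₄) ≈ 48: PhO⁻ is the much weaker base.
Resonance into the ring helps, but still a poor LG.

PhO⁻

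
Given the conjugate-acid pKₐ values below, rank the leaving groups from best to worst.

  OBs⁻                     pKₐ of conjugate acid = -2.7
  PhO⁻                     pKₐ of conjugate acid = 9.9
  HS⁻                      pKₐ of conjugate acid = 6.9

OBs⁻ > HS⁻ > PhO⁻

Lower conjugate-acid pKₐ ⇒ weaker base ⇒ better leaving group.
Sorting by the given values: OBs⁻ (-2.7), HS⁻ (6.9), PhO⁻ (9.9).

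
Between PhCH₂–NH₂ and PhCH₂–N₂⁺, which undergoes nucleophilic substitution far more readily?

PhCH₂–N₂⁺

From PhCH₂–NH₂ the departing group would be NH₂⁻ (pKₐ(NH₃) ≈ 38). Extremely strong base; never a leaving group.
From PhCH₂–N₂⁺ the leaving group is N₂ (no meaningful conjugate acid; N₂ departs as an exceptionally stable neutral molecule).
(In practice PhCH₂–N₂⁺ is made from PhCH₂–NH₂ by diazotisation (NaNO₂ / HCl, 0 °C), generating a diazonium salt that expels N₂.)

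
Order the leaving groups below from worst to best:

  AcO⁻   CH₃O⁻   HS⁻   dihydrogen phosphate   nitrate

The more stable X⁻ (or X) is on its own — i.e. the weaker a base it is — the better a leaving group it makes.
nitrate: pKₐ(HNO₃) ≈ -1.3 — resonance-delocalised over three oxygens
dihydrogen phosphate: pKₐ(H₃PO₄) ≈ 2.1 — moderate base; biological leaving group after further activation
AcO⁻: pKₐ(CH₃COOH) ≈ 4.8
HS⁻: pKₐ(H₂S) ≈ 7
CH₃O⁻: pKₐ(CH₃OH) ≈ 15.5
The question asks for worst first, so the sequence is read in increasing leaving-group ability.

CH₃O⁻ < HS⁻ < AcO⁻ < dihydrogen phosphate < nitrate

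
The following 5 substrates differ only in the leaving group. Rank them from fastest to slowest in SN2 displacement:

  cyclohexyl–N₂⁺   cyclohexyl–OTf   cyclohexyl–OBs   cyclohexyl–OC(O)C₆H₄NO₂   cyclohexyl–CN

cyclohexyl–N₂⁺ > cyclohexyl–OTf > cyclohexyl–OBs > cyclohexyl–OC(O)C₆H₄NO₂ > cyclohexyl–CN

Identical carbon frameworks mean the comparison reduces to leaving-group quality.
The more stable X⁻ (or X) is on its own — i.e. the weaker a base it is — the better a leaving group it makes.
cyclohexyl–N₂⁺ loses N₂: no meaningful conjugate acid; N₂ departs as an exceptionally stable neutral molecule
cyclohexyl–OTf loses OTf⁻: pKₐ(CF₃SO₃H (triflic acid)) ≈ -14
cyclohexyl–OBs loses OBs⁻: pKₐ(p-BrC₆H₄SO₃H) ≈ -2.8
cyclohexyl–OC(O)C₆H₄NO₂ loses p-O₂N–C₆H₄–COO⁻: pKₐ(p-nitrobenzoic acid) ≈ 3.4
cyclohexyl–CN loses CN⁻: pKₐ(HCN) ≈ 9.2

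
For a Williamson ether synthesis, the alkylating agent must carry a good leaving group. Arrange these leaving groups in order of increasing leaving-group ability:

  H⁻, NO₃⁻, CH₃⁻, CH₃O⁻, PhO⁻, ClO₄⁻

CH₃⁻ < H⁻ < CH₃O⁻ < PhO⁻ < NO₃⁻ < ClO₄⁻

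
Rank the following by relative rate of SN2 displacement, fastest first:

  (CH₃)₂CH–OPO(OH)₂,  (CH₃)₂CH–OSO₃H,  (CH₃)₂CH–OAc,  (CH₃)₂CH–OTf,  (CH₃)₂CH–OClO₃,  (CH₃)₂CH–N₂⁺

Identical carbon frameworks mean the comparison reduces to leaving-group quality.
Rank by basicity of the departing species: weakest base leaves most easily.
(CH₃)₂CH–N₂⁺ loses N₂: no meaningful conjugate acid; N₂ departs as an exceptionally stable neutral molecule
(CH₃)₂CH–OTf loses OTf⁻: pKₐ(CF₃SO₃H (triflic acid)) ≈ -14
(CH₃)₂CH–OClO₃ loses ClO₄⁻: pKₐ(HClO₄) ≈ -10
(CH₃)₂CH–OSO₃H loses HSO₄⁻: pKₐ(H₂SO₄) ≈ -3
(CH₃)₂CH–OPO(OH)₂ loses H₂PO₄⁻: pKₐ(H₃PO₄) ≈ 2.1
(CH₃)₂CH–OAc loses AcO⁻: pKₐ(CH₃COOH) ≈ 4.8

(CH₃)₂CH–N₂⁺ > (CH₃)₂CH–OTf > (CH₃)₂CH–OClO₃ > (CH₃)₂CH–OSO₃H > (CH₃)₂CH–OPO(OH)₂ > (CH₃)₂CH–OAc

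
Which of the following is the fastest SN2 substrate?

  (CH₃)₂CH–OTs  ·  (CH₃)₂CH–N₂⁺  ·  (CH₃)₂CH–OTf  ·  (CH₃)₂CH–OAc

(CH₃)₂CH–N₂⁺

The skeletons are identical, so relative rate is governed entirely by leaving-group ability.
Leaving-group ability tracks the stability of the departed species; conjugate-acid pKₐ is the usual yardstick (lower pKₐ → better LG).
(CH₃)₂CH–N₂⁺ loses N₂: no meaningful conjugate acid; N₂ departs as an exceptionally stable neutral molecule
(CH₃)₂CH–OTf loses OTf⁻: pKₐ(CF₃SO₃H (triflic acid)) ≈ -14
(CH₃)₂CH–OTs loses OTs⁻: pKₐ(p-CH₃C₆H₄SO₃H (TsOH)) ≈ -2.8
(CH₃)₂CH–OAc loses AcO⁻: pKₐ(CH₃COOH) ≈ 4.8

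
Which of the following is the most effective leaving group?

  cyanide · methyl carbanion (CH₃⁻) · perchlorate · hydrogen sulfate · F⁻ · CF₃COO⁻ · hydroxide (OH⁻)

The more stable X⁻ (or X) is on its own — i.e. the weaker a base it is — the better a leaving group it makes.
perchlorate: pKₐ(HClO₄) ≈ -10
hydrogen sulfate: pKₐ(H₂SO₄) ≈ -3
CF₃COO⁻: pKₐ(CF₃COOH) ≈ 0.2
F⁻: pKₐ(HF) ≈ 3.2
cyanide: pKₐ(HCN) ≈ 9.2
hydroxide (OH⁻): pKₐ(H₂O) ≈ 15.7
methyl carbanion (CH₃⁻): pKₐ(CH₄) ≈ 48

perchlorate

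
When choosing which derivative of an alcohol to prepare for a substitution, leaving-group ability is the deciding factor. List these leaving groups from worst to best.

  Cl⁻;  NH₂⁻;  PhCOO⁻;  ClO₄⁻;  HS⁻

The more stable X⁻ (or X) is on its own — i.e. the weaker a base it is — the better a leaving group it makes.
ClO₄⁻: pKₐ(HClO₄) ≈ -10
Cl⁻: pKₐ(HCl) ≈ -7 — moderately weak base
PhCOO⁻: pKₐ(C₆H₅COOH) ≈ 4.2
HS⁻: pKₐ(H₂S) ≈ 7 — larger and more polarisable than the oxygen analogue
NH₂⁻: pKₐ(NH₃) ≈ 38 — extremely strong base; never a leaving group
Reversing gives the worst-to-best order requested.

NH₂⁻ < HS⁻ < PhCOO⁻ < Cl⁻ < ClO₄⁻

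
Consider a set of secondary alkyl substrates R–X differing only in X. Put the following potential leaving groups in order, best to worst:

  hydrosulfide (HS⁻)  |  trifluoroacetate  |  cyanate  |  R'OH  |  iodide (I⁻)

iodide (I⁻) > R'OH > trifluoroacetate > cyanate > hydrosulfide (HS⁻)

Leaving-group ability tracks the stability of the departed species; conjugate-acid pKₐ is the usual yardstick (lower pKₐ → better LG).
iodide (I⁻): pKₐ(HI) ≈ -10
R'OH: pKₐ(R'OH₂⁺) ≈ -2.4
trifluoroacetate: pKₐ(CF₃COOH) ≈ 0.2
cyanate: pKₐ(HOCN) ≈ 3.5
hydrosulfide (HS⁻): pKₐ(H₂S) ≈ 7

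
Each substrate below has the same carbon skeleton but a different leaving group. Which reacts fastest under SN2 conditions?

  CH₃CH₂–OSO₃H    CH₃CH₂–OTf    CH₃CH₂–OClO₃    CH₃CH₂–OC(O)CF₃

CH₃CH₂–OTf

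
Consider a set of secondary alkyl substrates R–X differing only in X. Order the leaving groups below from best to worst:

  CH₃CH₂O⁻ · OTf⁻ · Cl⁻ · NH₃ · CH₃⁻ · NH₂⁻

OTf⁻ > Cl⁻ > NH₃ > CH₃CH₂O⁻ > NH₂⁻ > CH₃⁻

A good leaving group is a weak base: the lower the pKₐ of its conjugate acid, the more readily it departs.
OTf⁻: pKₐ(CF₃SO₃H (triflic acid)) ≈ -14 — charge spread over three oxygens and a CF₃ group; the premier leaving group in synthesis
Cl⁻: pKₐ(HCl) ≈ -7 — moderately weak base
NH₃: pKₐ(NH₄⁺) ≈ 9.2
CH₃CH₂O⁻: pKₐ(CH₃CH₂OH) ≈ 16 — strong base; alkoxides do not leave unassisted
NH₂⁻: pKₐ(NH₃) ≈ 38 — extremely strong base; never a leaving group
CH₃⁻: pKₐ(CH₄) ≈ 48 — unstabilised carbanion; the worst conceivable leaving group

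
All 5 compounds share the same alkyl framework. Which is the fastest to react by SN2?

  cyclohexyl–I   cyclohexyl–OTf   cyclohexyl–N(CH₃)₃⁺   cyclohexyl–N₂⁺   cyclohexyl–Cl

cyclohexyl–N₂⁺

With the same alkyl group throughout, only the leaving group differentiates the rates.
Rank by basicity of the departing species: weakest base leaves most easily.
cyclohexyl–N₂⁺ loses N₂: no meaningful conjugate acid; N₂ departs as an exceptionally stable neutral molecule
cyclohexyl–OTf loses OTf⁻: pKₐ(CF₃SO₃H (triflic acid)) ≈ -14
cyclohexyl–I loses I⁻: pKₐ(HI) ≈ -10
cyclohexyl–Cl loses Cl⁻: pKₐ(HCl) ≈ -7
cyclohexyl–N(CH₃)₃⁺ loses NR'₃: pKₐ(R'₃NH⁺) ≈ 10.7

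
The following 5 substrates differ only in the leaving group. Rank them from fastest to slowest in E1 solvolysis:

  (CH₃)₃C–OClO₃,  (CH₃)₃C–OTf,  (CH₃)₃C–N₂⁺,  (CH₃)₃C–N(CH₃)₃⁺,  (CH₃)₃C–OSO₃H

(CH₃)₃C–N₂⁺ > (CH₃)₃C–OTf > (CH₃)₃C–OClO₃ > (CH₃)₃C–OSO₃H > (CH₃)₃C–N(CH₃)₃⁺

With the same alkyl group throughout, only the leaving group differentiates the rates.
Rank by basicity of the departing species: weakest base leaves most easily.
(CH₃)₃C–N₂⁺ loses N₂: no meaningful conjugate acid; N₂ departs as an exceptionally stable neutral molecule
(CH₃)₃C–OTf loses OTf⁻: pKₐ(CF₃SO₃H (triflic acid)) ≈ -14
(CH₃)₃C–OClO₃ loses ClO₄⁻: pKₐ(HClO₄) ≈ -10
(CH₃)₃C–OSO₃H loses HSO₄⁻: pKₐ(H₂SO₄) ≈ -3
(CH₃)₃C–N(CH₃)₃⁺ loses NR'₃: pKₐ(R'₃NH⁺) ≈ 10.7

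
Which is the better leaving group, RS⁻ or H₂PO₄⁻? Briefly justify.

H₂PO₄⁻ is the better leaving group.
pKₐ(H₃PO₄) ≈ 2.1 versus pKₐ(RSH (a thiol)) ≈ 10.5: H₂PO₄⁻ is the much weaker base.
Moderate base; biological leaving group after further activation.

H₂PO₄⁻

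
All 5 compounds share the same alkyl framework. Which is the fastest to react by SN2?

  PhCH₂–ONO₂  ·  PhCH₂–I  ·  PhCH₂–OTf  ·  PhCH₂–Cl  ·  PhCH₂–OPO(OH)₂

Identical carbon frameworks mean the comparison reduces to leaving-group quality.
Leaving-group ability tracks the stability of the departed species; conjugate-acid pKₐ is the usual yardstick (lower pKₐ → better LG).
PhCH₂–OTf loses OTf⁻: pKₐ(CF₃SO₃H (triflic acid)) ≈ -14
PhCH₂–I loses I⁻: pKₐ(HI) ≈ -10
PhCH₂–Cl loses Cl⁻: pKₐ(HCl) ≈ -7
PhCH₂–ONO₂ loses NO₃⁻: pKₐ(HNO₃) ≈ -1.3
PhCH₂–OPO(OH)₂ loses H₂PO₄⁻: pKₐ(H₃PO₄) ≈ 2.1

PhCH₂–OTf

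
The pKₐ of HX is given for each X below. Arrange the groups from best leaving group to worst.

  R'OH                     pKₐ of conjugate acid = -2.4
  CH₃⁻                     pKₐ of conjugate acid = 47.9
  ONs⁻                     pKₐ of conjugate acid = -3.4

Lower conjugate-acid pKₐ ⇒ weaker base ⇒ better leaving group.
Sorting by the given values: ONs⁻ (-3.4), R'OH (-2.4), CH₃⁻ (47.9).

ONs⁻ > R'OH > CH₃⁻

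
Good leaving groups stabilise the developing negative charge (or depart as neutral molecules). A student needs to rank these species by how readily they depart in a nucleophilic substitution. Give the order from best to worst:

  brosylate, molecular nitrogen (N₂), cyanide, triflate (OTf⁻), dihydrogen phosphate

Rank by basicity of the departing species: weakest base leaves most easily.
molecular nitrogen (N₂): no meaningful conjugate acid; N₂ departs as an exceptionally stable neutral molecule
triflate (OTf⁻): pKₐ(CF₃SO₃H (triflic acid)) ≈ -14
brosylate: pKₐ(p-BrC₆H₄SO₃H) ≈ -2.8
dihydrogen phosphate: pKₐ(H₃PO₄) ≈ 2.1
cyanide: pKₐ(HCN) ≈ 9.2

molecular nitrogen (N₂) > triflate (OTf⁻) > brosylate > dihydrogen phosphate > cyanide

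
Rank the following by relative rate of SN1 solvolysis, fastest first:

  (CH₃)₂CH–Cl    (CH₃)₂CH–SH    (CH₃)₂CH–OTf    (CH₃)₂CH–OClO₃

(CH₃)₂CH–OTf > (CH₃)₂CH–OClO₃ > (CH₃)₂CH–Cl > (CH₃)₂CH–SH

Same R in every case — rank the leaving groups.
The more stable X⁻ (or X) is on its own — i.e. the weaker a base it is — the better a leaving group it makes.
(CH₃)₂CH–OTf loses OTf⁻: pKₐ(CF₃SO₃H (triflic acid)) ≈ -14
(CH₃)₂CH–OClO₃ loses ClO₄⁻: pKₐ(HClO₄) ≈ -10
(CH₃)₂CH–Cl loses Cl⁻: pKₐ(HCl) ≈ -7
(CH₃)₂CH–SH loses HS⁻: pKₐ(H₂S) ≈ 7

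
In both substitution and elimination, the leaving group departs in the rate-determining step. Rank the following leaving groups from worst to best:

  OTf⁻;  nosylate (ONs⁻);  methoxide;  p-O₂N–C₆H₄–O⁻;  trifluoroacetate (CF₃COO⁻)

A good leaving group is a weak base: the lower the pKₐ of its conjugate acid, the more readily it departs.
OTf⁻: pKₐ(CF₃SO₃H (triflic acid)) ≈ -14
nosylate (ONs⁻): pKₐ(p-O₂NC₆H₄SO₃H) ≈ -3.5
trifluoroacetate (CF₃COO⁻): pKₐ(CF₃COOH) ≈ 0.2
p-O₂N–C₆H₄–O⁻: pKₐ(p-nitrophenol) ≈ 7.2
methoxide: pKₐ(CH₃OH) ≈ 15.5
Reversing gives the worst-to-best order requested.

methoxide < p-O₂N–C₆H₄–O⁻ < trifluoroacetate (CF₃COO⁻) < nosylate (ONs⁻) < OTf⁻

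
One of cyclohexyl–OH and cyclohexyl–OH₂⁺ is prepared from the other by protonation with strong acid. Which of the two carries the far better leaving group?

cyclohexyl–OH₂⁺

From cyclohexyl–OH the departing group would be OH⁻ (pKₐ(H₂O) ≈ 15.7). Strong base; essentially never leaves without prior activation.
From cyclohexyl–OH₂⁺ the leaving group is H₂O (pKₐ(H₃O⁺) ≈ -1.7). Neutral; leaves from a protonated alcohol (R–OH₂⁺).
Protonation with strong acid works by converting the leaving group from hydroxide to neutral water, making cyclohexyl–OH₂⁺ enormously more reactive.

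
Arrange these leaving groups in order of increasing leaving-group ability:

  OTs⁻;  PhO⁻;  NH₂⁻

Rank by basicity of the departing species: weakest base leaves most easily.
OTs⁻: pKₐ(p-CH₃C₆H₄SO₃H (TsOH)) ≈ -2.8 — resonance-delocalised arenesulfonate
PhO⁻: pKₐ(C₆H₅OH (phenol)) ≈ 10 — resonance into the ring helps, but still a poor LG
NH₂⁻: pKₐ(NH₃) ≈ 38 — extremely strong base; never a leaving group
Listed from poorest to best leaving group as asked.

NH₂⁻ < PhO⁻ < OTs⁻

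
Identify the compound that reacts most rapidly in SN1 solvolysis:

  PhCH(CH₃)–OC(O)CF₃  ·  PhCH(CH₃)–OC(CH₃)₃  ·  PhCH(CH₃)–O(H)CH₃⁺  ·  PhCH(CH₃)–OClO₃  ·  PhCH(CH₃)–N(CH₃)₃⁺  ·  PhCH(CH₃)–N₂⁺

PhCH(CH₃)–N₂⁺

The skeletons are identical, so relative rate is governed entirely by leaving-group ability.
A good leaving group is a weak base: the lower the pKₐ of its conjugate acid, the more readily it departs.
PhCH(CH₃)–N₂⁺ loses N₂: no meaningful conjugate acid; N₂ departs as an exceptionally stable neutral molecule
PhCH(CH₃)–OClO₃ loses ClO₄⁻: pKₐ(HClO₄) ≈ -10
PhCH(CH₃)–O(H)CH₃⁺ loses R'OH: pKₐ(R'OH₂⁺) ≈ -2.4
PhCH(CH₃)–OC(O)CF₃ loses CF₃COO⁻: pKₐ(CF₃COOH) ≈ 0.2
PhCH(CH₃)–N(CH₃)₃⁺ loses NR'₃: pKₐ(R'₃NH⁺) ≈ 10.7
PhCH(CH₃)–OC(CH₃)₃ loses (CH₃)₃CO⁻: pKₐ(t-BuOH) ≈ 18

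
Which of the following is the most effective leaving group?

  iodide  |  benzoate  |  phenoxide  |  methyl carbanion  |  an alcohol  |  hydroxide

Rank by basicity of the departing species: weakest base leaves most easily.
iodide: pKₐ(HI) ≈ -10
an alcohol: pKₐ(R'OH₂⁺) ≈ -2.4
benzoate: pKₐ(C₆H₅COOH) ≈ 4.2
phenoxide: pKₐ(C₆H₅OH (phenol)) ≈ 10
hydroxide: pKₐ(H₂O) ≈ 15.7
methyl carbanion: pKₐ(CH₄) ≈ 48

iodide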